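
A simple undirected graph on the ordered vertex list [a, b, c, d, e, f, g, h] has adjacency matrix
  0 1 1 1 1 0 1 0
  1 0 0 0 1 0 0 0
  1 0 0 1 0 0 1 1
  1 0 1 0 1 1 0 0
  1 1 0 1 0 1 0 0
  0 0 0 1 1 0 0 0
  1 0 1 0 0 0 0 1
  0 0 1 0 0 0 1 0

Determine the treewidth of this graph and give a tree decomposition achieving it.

Treewidth 2.
Bags: B1 = {a, c, d}  B2 = {a, c, g}  B3 = {a, d, e}  B4 = {c, g, h}  B5 = {a, b, e}  B6 = {d, e, f}
Tree: B1–B2, B1–B3, B2–B4, B3–B5, B3–B6

Every bag has size at most 3, so the width is 3 − 1 = 2 and tw(G) ≤ 2. For the lower bound, the 3 vertices {a, d, e} are pairwise adjacent, and any tree decomposition puts a clique entirely inside one bag — forcing width ≥ 2. Therefore the treewidth is 2.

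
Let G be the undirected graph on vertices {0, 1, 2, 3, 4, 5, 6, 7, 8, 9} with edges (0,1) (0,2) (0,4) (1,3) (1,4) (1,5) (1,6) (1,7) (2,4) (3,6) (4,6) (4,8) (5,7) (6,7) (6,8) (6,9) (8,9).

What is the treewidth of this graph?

2

A width-2 tree decomposition is:
Bags: B1 = {1, 4, 6}  B2 = {1, 6, 7}  B3 = {0, 1, 4}  B4 = {1, 3, 6}  B5 = {4, 6, 8}  B6 = {1, 5, 7}  B7 = {6, 8, 9}  B8 = {0, 2, 4}
Tree: B1–B2, B1–B3, B2–B4, B1–B5, B2–B6, B5–B7, B3–B8
Every bag has size at most 3, so the width is 3 − 1 = 2 and tw(G) ≤ 2. On the other hand G contains the 3-clique {6, 8, 9}. A clique must lie in a single bag of any decomposition, so no decomposition can have width below 2. The upper and lower bounds meet at 2, so that is the treewidth.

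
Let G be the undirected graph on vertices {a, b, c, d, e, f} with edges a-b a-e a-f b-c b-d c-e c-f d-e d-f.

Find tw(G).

3

A width-3 tree decomposition is:
Bags: B1 = {a, c, d, f}  B2 = {a, c, d, e}  B3 = {a, b, c, d}
Tree: B1–B2, B2–B3
Each bag holds 4 vertices, so the decomposition has width 3, which upper-bounds the treewidth. For the lower bound: the 4 vertex sets {c,f}, {a,e}, {d}, {b} are disjoint, each induces a connected subgraph, and every pair is joined by at least one edge of G. Contracting each set to a single vertex therefore yields K_{4} as a minor, and since treewidth is minor-monotone, tw(G) ≥ tw(K_{4}) = 3. The upper and lower bounds meet at 3, so that is the treewidth.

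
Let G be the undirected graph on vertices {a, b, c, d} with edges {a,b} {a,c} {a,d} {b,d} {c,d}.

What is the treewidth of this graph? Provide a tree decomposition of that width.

Treewidth 2.
One optimal decomposition is:
Bags: B1 = {a, b, d}  B2 = {a, c, d}
Tree: B1–B2

Each bag holds 3 vertices, so the decomposition has width 2, which upper-bounds the treewidth. Conversely, {a, c, d} is a clique of size 3, and the vertices of any clique must share a bag in every tree decomposition; so some bag has ≥ 3 vertices and tw(G) ≥ 2. Combining the bounds, tw(G) = 2.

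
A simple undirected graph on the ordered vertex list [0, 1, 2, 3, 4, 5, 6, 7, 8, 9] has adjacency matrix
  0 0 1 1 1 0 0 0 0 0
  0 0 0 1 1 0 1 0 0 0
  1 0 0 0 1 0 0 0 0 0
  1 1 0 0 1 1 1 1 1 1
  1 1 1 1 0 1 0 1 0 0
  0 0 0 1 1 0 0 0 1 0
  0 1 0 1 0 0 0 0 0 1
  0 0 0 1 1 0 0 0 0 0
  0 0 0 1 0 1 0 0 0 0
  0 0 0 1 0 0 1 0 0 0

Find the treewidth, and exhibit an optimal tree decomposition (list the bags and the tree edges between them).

Every bag has size at most 3, so the width is 3 − 1 = 2 and tw(G) ≤ 2. Conversely, {0, 2, 4} is a clique of size 3, and the vertices of any clique must share a bag in every tree decomposition; so some bag has ≥ 3 vertices and tw(G) ≥ 2. The upper and lower bounds meet at 2, so that is the treewidth.

Treewidth 2.
One such decomposition:
Bags: B1 = {1, 3, 4}  B2 = {3, 4, 5}  B3 = {0, 3, 4}  B4 = {0, 2, 4}  B5 = {1, 3, 6}  B6 = {3, 5, 8}  B7 = {3, 4, 7}  B8 = {3, 6, 9}
Tree: B1–B2, B1–B3, B3–B4, B1–B5, B2–B6, B2–B7, B5–B8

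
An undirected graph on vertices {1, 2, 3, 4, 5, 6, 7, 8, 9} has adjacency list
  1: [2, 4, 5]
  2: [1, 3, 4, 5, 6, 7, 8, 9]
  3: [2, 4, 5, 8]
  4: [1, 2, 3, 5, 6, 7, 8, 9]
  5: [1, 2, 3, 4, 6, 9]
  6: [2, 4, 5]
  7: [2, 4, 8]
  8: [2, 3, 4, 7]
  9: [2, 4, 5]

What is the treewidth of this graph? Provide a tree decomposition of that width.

The largest bag has 4 vertices, giving width 3; this decomposition certifies tw(G) ≤ 3. For the lower bound, the 4 vertices {2, 3, 4, 8} are pairwise adjacent, and any tree decomposition puts a clique entirely inside one bag — forcing width ≥ 3. Therefore the treewidth is 3.

Treewidth 3.
Bags: B1 = {2, 4, 5, 6}  B2 = {2, 4, 5, 9}  B3 = {2, 3, 4, 5}  B4 = {2, 3, 4, 8}  B5 = {2, 4, 7, 8}  B6 = {1, 2, 4, 5}
Tree: B1–B2, B2–B3, B3–B4, B4–B5, B1–B6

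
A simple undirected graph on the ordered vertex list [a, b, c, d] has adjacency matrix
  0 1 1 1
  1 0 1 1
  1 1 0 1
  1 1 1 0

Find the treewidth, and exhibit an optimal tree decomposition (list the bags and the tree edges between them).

With just one bag of size 4, the width is 4 − 1 = 3, so tw(G) ≤ 3. For the lower bound, the 4 vertices {a, b, c, d} are pairwise adjacent, and any tree decomposition puts a clique entirely inside one bag — forcing width ≥ 3. Therefore the treewidth is 3.

Treewidth 3.
One optimal decomposition is:
Bags: B1 = {a, b, c, d}
Tree: (single bag)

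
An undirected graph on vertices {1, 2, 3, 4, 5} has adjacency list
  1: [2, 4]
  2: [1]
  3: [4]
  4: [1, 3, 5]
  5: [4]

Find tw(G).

1

A width-1 tree decomposition is:
Bags: B1 = {4, 5}  B2 = {1, 4}  B3 = {3, 4}  B4 = {1, 2}
Tree: B1–B2, B1–B3, B2–B4
Each bag holds 2 vertices, so the decomposition has width 1, which upper-bounds the treewidth. Any graph with an edge has treewidth ≥ 1, and G has the edge 5–4. Hence tw(G) = 1 exactly.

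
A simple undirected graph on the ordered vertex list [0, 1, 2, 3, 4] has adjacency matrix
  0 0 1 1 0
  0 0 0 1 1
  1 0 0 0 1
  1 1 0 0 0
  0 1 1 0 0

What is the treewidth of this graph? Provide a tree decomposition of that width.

Each bag holds 3 vertices, so the decomposition has width 2, which upper-bounds the treewidth. Since 2–4–1–3–0–2 is a cycle in G, G is not acyclic. Forests are exactly the graphs of treewidth ≤ 1, so tw(G) ≥ 2. Combining the bounds, tw(G) = 2.

Treewidth 2.
Bags: B1 = {1, 2, 4}  B2 = {1, 2, 3}  B3 = {0, 2, 3}
Tree: B1–B2, B2–B3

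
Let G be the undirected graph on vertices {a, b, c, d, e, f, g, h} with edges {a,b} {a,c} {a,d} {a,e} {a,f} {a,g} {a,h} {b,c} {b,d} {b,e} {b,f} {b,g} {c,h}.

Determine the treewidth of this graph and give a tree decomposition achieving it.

The largest bag has 3 vertices, giving width 2; this decomposition certifies tw(G) ≤ 2. On the other hand G contains the 3-clique {a, c, h}. A clique must lie in a single bag of any decomposition, so no decomposition can have width below 2. Combining the bounds, tw(G) = 2.

Treewidth 2.
Bags: B1 = {a, b, f}  B2 = {a, b, d}  B3 = {a, b, e}  B4 = {a, b, c}  B5 = {a, c, h}  B6 = {a, b, g}
Tree: B1–B2, B1–B3, B1–B4, B4–B5, B4–B6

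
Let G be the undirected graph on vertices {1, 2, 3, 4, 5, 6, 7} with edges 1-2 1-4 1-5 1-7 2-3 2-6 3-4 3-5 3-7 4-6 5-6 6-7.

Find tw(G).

A width-3 tree decomposition is:
Bags: B1 = {1, 3, 4, 6}  B2 = {1, 2, 3, 6}  B3 = {1, 3, 6, 7}  B4 = {1, 3, 5, 6}
Tree: B1–B2, B2–B3, B3–B4
Each bag holds 4 vertices, so the decomposition has width 3, which upper-bounds the treewidth. For the lower bound: the 4 vertex sets {1,4}, {2,6}, {3}, {7} are disjoint, each induces a connected subgraph, and every pair is joined by at least one edge of G. Contracting each set to a single vertex therefore yields K_{4} as a minor, and since treewidth is minor-monotone, tw(G) ≥ tw(K_{4}) = 3. The upper and lower bounds meet at 3, so that is the treewidth.

3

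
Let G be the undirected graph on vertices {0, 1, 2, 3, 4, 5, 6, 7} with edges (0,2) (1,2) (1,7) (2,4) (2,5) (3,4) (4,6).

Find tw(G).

A width-1 tree decomposition is:
Bags: B1 = {2, 5}  B2 = {2, 4}  B3 = {0, 2}  B4 = {4, 6}  B5 = {3, 4}  B6 = {1, 2}  B7 = {1, 7}
Tree: B1–B2, B2–B3, B2–B4, B2–B5, B2–B6, B6–B7
Every bag has size at most 2, so the width is 2 − 1 = 1 and tw(G) ≤ 1. Any graph with an edge has treewidth ≥ 1, and G has the edge 2–5. Therefore the treewidth is 1.

1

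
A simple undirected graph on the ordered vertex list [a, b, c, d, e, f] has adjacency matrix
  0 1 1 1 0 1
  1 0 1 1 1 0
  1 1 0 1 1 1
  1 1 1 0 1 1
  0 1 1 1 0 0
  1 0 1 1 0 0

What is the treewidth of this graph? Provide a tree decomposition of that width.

The largest bag has 4 vertices, giving width 3; this decomposition certifies tw(G) ≤ 3. On the other hand G contains the 4-clique {b, c, d, e}. A clique must lie in a single bag of any decomposition, so no decomposition can have width below 3. Combining the bounds, tw(G) = 3.

Treewidth 3.
One optimal decomposition is:
Bags: B1 = {a, c, d, f}  B2 = {a, b, c, d}  B3 = {b, c, d, e}
Tree: B1–B2, B2–B3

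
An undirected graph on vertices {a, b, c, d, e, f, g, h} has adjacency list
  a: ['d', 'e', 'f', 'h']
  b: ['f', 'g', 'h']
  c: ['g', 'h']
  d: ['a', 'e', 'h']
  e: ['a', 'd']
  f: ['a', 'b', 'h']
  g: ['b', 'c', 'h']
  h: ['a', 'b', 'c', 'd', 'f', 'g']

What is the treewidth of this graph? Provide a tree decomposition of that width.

Every bag has size at most 3, so the width is 3 − 1 = 2 and tw(G) ≤ 2. On the other hand G contains the 3-clique {a, d, e}. A clique must lie in a single bag of any decomposition, so no decomposition can have width below 2. Therefore the treewidth is 2.

Treewidth 2.
Bags: B1 = {b, f, h}  B2 = {a, f, h}  B3 = {b, g, h}  B4 = {a, d, h}  B5 = {c, g, h}  B6 = {a, d, e}
Tree: B1–B2, B1–B3, B2–B4, B3–B5, B4–B6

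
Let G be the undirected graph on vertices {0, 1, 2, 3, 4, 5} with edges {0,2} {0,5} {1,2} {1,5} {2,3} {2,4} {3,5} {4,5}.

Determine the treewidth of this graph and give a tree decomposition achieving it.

Treewidth 2.
One optimal decomposition is:
Bags: B1 = {0, 2, 5}  B2 = {1, 2, 5}  B3 = {2, 3, 5}  B4 = {2, 4, 5}
Tree: B1–B2, B2–B3, B3–B4

Every bag has size at most 3, so the width is 3 − 1 = 2 and tw(G) ≤ 2. The edges 0–5–1–2–0 form a cycle, so G is not a tree and its treewidth is at least 2. The upper and lower bounds meet at 2, so that is the treewidth.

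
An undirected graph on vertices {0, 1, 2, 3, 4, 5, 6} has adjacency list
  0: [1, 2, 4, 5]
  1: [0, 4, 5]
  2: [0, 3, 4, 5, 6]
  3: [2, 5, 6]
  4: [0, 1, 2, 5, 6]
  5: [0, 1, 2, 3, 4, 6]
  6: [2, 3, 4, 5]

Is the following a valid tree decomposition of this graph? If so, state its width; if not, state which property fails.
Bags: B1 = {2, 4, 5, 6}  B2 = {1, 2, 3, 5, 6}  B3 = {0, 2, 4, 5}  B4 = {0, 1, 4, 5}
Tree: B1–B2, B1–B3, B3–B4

No — bags containing vertex 1 are not connected in the tree.

A tree decomposition must satisfy three properties: every vertex lies in some bag; for every edge, both endpoints lie together in some bag; and for every vertex, the bags containing it form a connected subtree. Here bags containing vertex 1 are not connected in the tree, so the decomposition is invalid.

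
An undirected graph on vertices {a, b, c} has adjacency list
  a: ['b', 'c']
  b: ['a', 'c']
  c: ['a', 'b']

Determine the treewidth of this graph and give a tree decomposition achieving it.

A single bag containing all 3 vertices is trivially a valid decomposition of width 2. For the lower bound, the 3 vertices {a, b, c} are pairwise adjacent, and any tree decomposition puts a clique entirely inside one bag — forcing width ≥ 2. The upper and lower bounds meet at 2, so that is the treewidth.

Treewidth 2.
One optimal decomposition is:
Bags: B1 = {a, b, c}
Tree: (single bag)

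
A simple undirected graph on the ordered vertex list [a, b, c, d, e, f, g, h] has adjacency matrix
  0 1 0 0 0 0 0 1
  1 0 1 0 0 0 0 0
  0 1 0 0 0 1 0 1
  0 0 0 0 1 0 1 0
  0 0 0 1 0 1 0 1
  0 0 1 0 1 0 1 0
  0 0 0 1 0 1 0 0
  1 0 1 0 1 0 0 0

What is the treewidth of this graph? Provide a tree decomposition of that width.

Each bag holds 3 vertices, so the decomposition has width 2, which upper-bounds the treewidth. Since b–a–h–c–b is a cycle in G, G is not acyclic. Forests are exactly the graphs of treewidth ≤ 1, so tw(G) ≥ 2. Combining the bounds, tw(G) = 2.

Treewidth 2.
One optimal decomposition is:
Bags: B1 = {a, b, c}  B2 = {a, c, h}  B3 = {c, f, h}  B4 = {e, f, h}  B5 = {e, f, g}  B6 = {d, e, g}
Tree: B1–B2, B2–B3, B3–B4, B4–B5, B5–B6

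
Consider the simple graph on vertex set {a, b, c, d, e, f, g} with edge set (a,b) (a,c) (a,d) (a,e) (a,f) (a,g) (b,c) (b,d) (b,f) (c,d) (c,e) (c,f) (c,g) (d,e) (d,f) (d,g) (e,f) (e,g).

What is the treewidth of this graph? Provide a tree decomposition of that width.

Each bag holds 5 vertices, so the decomposition has width 4, which upper-bounds the treewidth. For the lower bound, the 5 vertices {a, c, d, e, g} are pairwise adjacent, and any tree decomposition puts a clique entirely inside one bag — forcing width ≥ 4. Hence tw(G) = 4 exactly.

Treewidth 4.
Bags: B1 = {a, c, d, e, g}  B2 = {a, c, d, e, f}  B3 = {a, b, c, d, f}
Tree: B1–B2, B2–B3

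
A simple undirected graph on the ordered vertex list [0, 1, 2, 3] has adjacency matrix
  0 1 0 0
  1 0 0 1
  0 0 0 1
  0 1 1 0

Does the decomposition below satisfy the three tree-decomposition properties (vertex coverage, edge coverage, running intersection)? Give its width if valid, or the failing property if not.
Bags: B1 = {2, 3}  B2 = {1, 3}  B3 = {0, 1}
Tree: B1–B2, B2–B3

Yes; width 1.

Vertex coverage: the bags together contain {0, 1, 2, 3}, the full vertex set. Edge coverage: each edge of G has both endpoints in at least one bag. Running intersection: for every vertex, the bags containing it form a connected subtree. All three properties hold, so this is a valid tree decomposition of width max|bag| − 1 = 1, and hence tw(G) ≤ 1.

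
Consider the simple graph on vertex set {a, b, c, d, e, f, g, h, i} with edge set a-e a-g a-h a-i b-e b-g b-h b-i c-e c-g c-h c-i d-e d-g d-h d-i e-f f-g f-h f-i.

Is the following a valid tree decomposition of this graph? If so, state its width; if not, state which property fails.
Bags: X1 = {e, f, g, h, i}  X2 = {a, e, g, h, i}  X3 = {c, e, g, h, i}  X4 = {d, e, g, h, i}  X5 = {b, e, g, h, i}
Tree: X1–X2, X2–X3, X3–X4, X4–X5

Vertex coverage: the bags together contain {a, b, c, d, e, f, g, h, i}, the full vertex set. Edge coverage: each edge of G has both endpoints in at least one bag. Running intersection: for every vertex, the bags containing it form a connected subtree. All three properties hold, so this is a valid tree decomposition of width max|bag| − 1 = 4, and hence tw(G) ≤ 4.

Yes; width 4.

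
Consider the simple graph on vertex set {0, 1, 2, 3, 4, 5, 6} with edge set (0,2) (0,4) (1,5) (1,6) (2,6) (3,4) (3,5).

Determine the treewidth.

A width-2 tree decomposition is:
Bags: B1 = {0, 2, 4}  B2 = {2, 4, 6}  B3 = {1, 4, 6}  B4 = {1, 4, 5}  B5 = {3, 4, 5}
Tree: B1–B2, B2–B3, B3–B4, B4–B5
Each bag holds 3 vertices, so the decomposition has width 2, which upper-bounds the treewidth. For the lower bound, G contains the cycle 4–0–2–6–1–5–3–4, so G is not a forest; only forests have treewidth ≤ 1, hence tw(G) ≥ 2. Combining the bounds, tw(G) = 2.

2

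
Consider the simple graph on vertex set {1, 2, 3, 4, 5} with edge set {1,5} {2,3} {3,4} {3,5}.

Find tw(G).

A width-1 tree decomposition is:
Bags: B1 = {3, 5}  B2 = {2, 3}  B3 = {1, 5}  B4 = {3, 4}
Tree: B1–B2, B1–B3, B1–B4
Every bag has size at most 2, so the width is 2 − 1 = 1 and tw(G) ≤ 1. Any graph with an edge has treewidth ≥ 1, and G has the edge 3–5. Combining the bounds, tw(G) = 1.

1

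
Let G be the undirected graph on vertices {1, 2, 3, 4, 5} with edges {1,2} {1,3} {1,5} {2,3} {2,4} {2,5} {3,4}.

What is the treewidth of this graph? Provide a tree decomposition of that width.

Treewidth 2.
One optimal decomposition is:
Bags: B1 = {1, 2, 3}  B2 = {1, 2, 5}  B3 = {2, 3, 4}
Tree: B1–B2, B1–B3

The largest bag has 3 vertices, giving width 2; this decomposition certifies tw(G) ≤ 2. For the lower bound, the 3 vertices {1, 2, 3} are pairwise adjacent, and any tree decomposition puts a clique entirely inside one bag — forcing width ≥ 2. Combining the bounds, tw(G) = 2.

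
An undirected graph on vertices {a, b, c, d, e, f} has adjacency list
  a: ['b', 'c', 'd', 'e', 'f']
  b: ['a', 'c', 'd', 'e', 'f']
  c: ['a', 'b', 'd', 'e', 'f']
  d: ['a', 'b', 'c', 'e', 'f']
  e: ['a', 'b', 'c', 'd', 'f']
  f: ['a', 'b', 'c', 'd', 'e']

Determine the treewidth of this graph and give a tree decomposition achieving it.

With just one bag of size 6, the width is 6 − 1 = 5, so tw(G) ≤ 5. For the lower bound, the 6 vertices {a, b, c, d, e, f} are pairwise adjacent, and any tree decomposition puts a clique entirely inside one bag — forcing width ≥ 5. Therefore the treewidth is 5.

Treewidth 5.
One optimal decomposition is:
Bags: B1 = {a, b, c, d, e, f}
Tree: (single bag)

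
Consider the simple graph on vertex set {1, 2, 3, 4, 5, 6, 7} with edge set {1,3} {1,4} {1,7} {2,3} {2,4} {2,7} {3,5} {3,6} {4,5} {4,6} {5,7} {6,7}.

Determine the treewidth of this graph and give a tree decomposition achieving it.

Treewidth 3.
One such decomposition:
Bags: B1 = {3, 4, 5, 7}  B2 = {2, 3, 4, 7}  B3 = {3, 4, 6, 7}  B4 = {1, 3, 4, 7}
Tree: B1–B2, B2–B3, B3–B4

Each bag holds 4 vertices, so the decomposition has width 3, which upper-bounds the treewidth. For the lower bound: the 4 vertex sets {5,7}, {2,3}, {4}, {6} are disjoint, each induces a connected subgraph, and every pair is joined by at least one edge of G. Contracting each set to a single vertex therefore yields K_{4} as a minor, and since treewidth is minor-monotone, tw(G) ≥ tw(K_{4}) = 3. Combining the bounds, tw(G) = 3.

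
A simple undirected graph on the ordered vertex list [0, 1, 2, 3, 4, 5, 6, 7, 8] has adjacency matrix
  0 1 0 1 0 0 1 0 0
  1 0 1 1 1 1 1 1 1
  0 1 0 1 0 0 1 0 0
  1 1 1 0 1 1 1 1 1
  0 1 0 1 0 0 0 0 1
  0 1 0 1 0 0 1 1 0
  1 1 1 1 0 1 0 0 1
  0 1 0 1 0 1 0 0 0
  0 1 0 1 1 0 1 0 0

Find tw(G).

3

A width-3 tree decomposition is:
Bags: B1 = {1, 2, 3, 6}  B2 = {1, 3, 6, 8}  B3 = {1, 3, 4, 8}  B4 = {1, 3, 5, 6}  B5 = {0, 1, 3, 6}  B6 = {1, 3, 5, 7}
Tree: B1–B2, B2–B3, B2–B4, B1–B5, B4–B6
Every bag has size at most 4, so the width is 4 − 1 = 3 and tw(G) ≤ 3. On the other hand G contains the 4-clique {1, 3, 4, 8}. A clique must lie in a single bag of any decomposition, so no decomposition can have width below 3. Hence tw(G) = 3 exactly.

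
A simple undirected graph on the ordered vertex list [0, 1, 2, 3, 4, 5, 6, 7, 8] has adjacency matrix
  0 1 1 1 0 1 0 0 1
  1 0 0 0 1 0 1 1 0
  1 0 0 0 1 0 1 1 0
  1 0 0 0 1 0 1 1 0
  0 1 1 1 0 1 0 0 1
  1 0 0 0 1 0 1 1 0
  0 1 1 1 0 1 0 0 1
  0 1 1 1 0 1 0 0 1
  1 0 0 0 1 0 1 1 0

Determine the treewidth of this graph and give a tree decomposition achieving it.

Treewidth 4.
One such decomposition:
Bags: B1 = {0, 4, 5, 6, 7}  B2 = {0, 4, 6, 7, 8}  B3 = {0, 2, 4, 6, 7}  B4 = {0, 3, 4, 6, 7}  B5 = {0, 1, 4, 6, 7}
Tree: B1–B2, B2–B3, B3–B4, B4–B5

Each bag holds 5 vertices, so the decomposition has width 4, which upper-bounds the treewidth. For the lower bound: the 5 vertex sets {5,7}, {4,8}, {2,6}, {0}, {3} are disjoint, each induces a connected subgraph, and every pair is joined by at least one edge of G. Contracting each set to a single vertex therefore yields K_{5} as a minor, and since treewidth is minor-monotone, tw(G) ≥ tw(K_{5}) = 4. Therefore the treewidth is 4.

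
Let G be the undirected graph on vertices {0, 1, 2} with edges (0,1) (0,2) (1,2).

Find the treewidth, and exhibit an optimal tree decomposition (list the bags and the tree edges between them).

Treewidth 2.
One optimal decomposition is:
Bags: B1 = {0, 1, 2}
Tree: (single bag)

With just one bag of size 3, the width is 3 − 1 = 2, so tw(G) ≤ 2. For the lower bound, the 3 vertices {0, 1, 2} are pairwise adjacent, and any tree decomposition puts a clique entirely inside one bag — forcing width ≥ 2. Combining the bounds, tw(G) = 2.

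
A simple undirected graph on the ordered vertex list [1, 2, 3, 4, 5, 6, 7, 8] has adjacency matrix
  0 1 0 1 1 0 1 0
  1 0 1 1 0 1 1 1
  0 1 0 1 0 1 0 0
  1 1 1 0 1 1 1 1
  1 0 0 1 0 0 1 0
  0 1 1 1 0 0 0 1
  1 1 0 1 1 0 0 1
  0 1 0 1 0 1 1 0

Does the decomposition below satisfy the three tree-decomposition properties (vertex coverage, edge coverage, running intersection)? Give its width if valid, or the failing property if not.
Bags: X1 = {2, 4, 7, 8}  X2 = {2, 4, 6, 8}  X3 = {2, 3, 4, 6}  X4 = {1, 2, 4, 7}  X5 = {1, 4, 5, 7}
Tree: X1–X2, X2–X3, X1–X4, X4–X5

Yes; width 3.

Checking the three conditions: (i) the bags cover all of {1, 2, 3, 4, 5, 6, 7, 8}; (ii) for each edge, some bag contains both endpoints; (iii) the bags containing any fixed vertex form a subtree. All hold, so the decomposition is valid with width 4 − 1 = 3.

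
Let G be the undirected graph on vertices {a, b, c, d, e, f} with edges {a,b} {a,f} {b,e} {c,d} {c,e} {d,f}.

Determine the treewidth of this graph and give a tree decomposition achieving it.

Treewidth 2.
Bags: B1 = {c, d, f}  B2 = {c, e, f}  B3 = {b, e, f}  B4 = {a, b, f}
Tree: B1–B2, B2–B3, B3–B4

Each bag holds 3 vertices, so the decomposition has width 2, which upper-bounds the treewidth. For the lower bound, G contains the cycle f–d–c–e–b–a–f, so G is not a forest; only forests have treewidth ≤ 1, hence tw(G) ≥ 2. Hence tw(G) = 2 exactly.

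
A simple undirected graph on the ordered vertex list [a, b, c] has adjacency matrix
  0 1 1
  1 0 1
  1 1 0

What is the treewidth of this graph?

2

A width-2 tree decomposition is:
Bags: B1 = {a, b, c}
Tree: (single bag)
A single bag containing all 3 vertices is trivially a valid decomposition of width 2. On the other hand G contains the 3-clique {a, b, c}. A clique must lie in a single bag of any decomposition, so no decomposition can have width below 2. The upper and lower bounds meet at 2, so that is the treewidth.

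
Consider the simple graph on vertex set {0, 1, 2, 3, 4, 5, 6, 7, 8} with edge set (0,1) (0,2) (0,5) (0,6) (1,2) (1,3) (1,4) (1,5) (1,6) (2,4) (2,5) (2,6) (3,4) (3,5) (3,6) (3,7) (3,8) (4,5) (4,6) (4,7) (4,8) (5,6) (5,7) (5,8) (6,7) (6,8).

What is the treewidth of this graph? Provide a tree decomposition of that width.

Each bag holds 5 vertices, so the decomposition has width 4, which upper-bounds the treewidth. On the other hand G contains the 5-clique {0, 1, 2, 5, 6}. A clique must lie in a single bag of any decomposition, so no decomposition can have width below 4. Therefore the treewidth is 4.

Treewidth 4.
One such decomposition:
Bags: B1 = {3, 4, 5, 6, 7}  B2 = {1, 3, 4, 5, 6}  B3 = {3, 4, 5, 6, 8}  B4 = {1, 2, 4, 5, 6}  B5 = {0, 1, 2, 5, 6}
Tree: B1–B2, B2–B3, B2–B4, B4–B5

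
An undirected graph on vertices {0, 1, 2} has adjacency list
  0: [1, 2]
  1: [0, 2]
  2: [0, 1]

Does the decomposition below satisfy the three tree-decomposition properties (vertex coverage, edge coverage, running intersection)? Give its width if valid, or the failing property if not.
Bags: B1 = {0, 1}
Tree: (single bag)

No — vertex 2 appears in no bag.

A tree decomposition must satisfy three properties: every vertex lies in some bag; for every edge, both endpoints lie together in some bag; and for every vertex, the bags containing it form a connected subtree. Here vertex 2 appears in no bag, so the decomposition is invalid.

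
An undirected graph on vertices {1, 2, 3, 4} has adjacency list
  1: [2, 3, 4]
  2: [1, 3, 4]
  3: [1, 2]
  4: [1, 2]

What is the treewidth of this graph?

A width-2 tree decomposition is:
Bags: B1 = {1, 2, 4}  B2 = {1, 2, 3}
Tree: B1–B2
The largest bag has 3 vertices, giving width 2; this decomposition certifies tw(G) ≤ 2. On the other hand G contains the 3-clique {1, 2, 3}. A clique must lie in a single bag of any decomposition, so no decomposition can have width below 2. The upper and lower bounds meet at 2, so that is the treewidth.

2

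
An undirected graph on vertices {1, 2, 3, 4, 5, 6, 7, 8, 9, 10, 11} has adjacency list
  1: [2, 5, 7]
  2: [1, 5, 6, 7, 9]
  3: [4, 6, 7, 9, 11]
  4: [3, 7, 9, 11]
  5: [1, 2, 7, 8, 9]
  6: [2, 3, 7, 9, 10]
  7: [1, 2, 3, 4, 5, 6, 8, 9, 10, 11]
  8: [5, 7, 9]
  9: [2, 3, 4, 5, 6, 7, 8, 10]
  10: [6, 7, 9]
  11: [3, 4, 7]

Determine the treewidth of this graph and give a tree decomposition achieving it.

Each bag holds 4 vertices, so the decomposition has width 3, which upper-bounds the treewidth. For the lower bound, the 4 vertices {1, 2, 5, 7} are pairwise adjacent, and any tree decomposition puts a clique entirely inside one bag — forcing width ≥ 3. The upper and lower bounds meet at 3, so that is the treewidth.

Treewidth 3.
One optimal decomposition is:
Bags: B1 = {2, 5, 7, 9}  B2 = {5, 7, 8, 9}  B3 = {2, 6, 7, 9}  B4 = {3, 6, 7, 9}  B5 = {6, 7, 9, 10}  B6 = {1, 2, 5, 7}  B7 = {3, 4, 7, 9}  B8 = {3, 4, 7, 11}
Tree: B1–B2, B1–B3, B3–B4, B4–B5, B1–B6, B4–B7, B7–B8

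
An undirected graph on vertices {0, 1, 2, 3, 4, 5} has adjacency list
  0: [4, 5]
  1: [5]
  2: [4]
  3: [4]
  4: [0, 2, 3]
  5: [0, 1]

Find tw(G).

A width-1 tree decomposition is:
Bags: B1 = {0, 5}  B2 = {1, 5}  B3 = {0, 4}  B4 = {2, 4}  B5 = {3, 4}
Tree: B1–B2, B1–B3, B3–B4, B3–B5
Every bag has size at most 2, so the width is 2 − 1 = 1 and tw(G) ≤ 1. Since G has at least one edge (e.g. 0–5), it is not an edgeless graph, so tw(G) ≥ 1. Therefore the treewidth is 1.

1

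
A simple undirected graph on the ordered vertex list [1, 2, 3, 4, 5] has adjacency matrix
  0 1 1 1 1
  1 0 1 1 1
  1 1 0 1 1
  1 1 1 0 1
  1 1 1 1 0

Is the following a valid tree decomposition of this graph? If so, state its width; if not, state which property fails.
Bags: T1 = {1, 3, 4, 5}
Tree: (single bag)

A tree decomposition must satisfy three properties: every vertex lies in some bag; for every edge, both endpoints lie together in some bag; and for every vertex, the bags containing it form a connected subtree. Here vertex 2 appears in no bag, so the decomposition is invalid.

No — vertex 2 appears in no bag.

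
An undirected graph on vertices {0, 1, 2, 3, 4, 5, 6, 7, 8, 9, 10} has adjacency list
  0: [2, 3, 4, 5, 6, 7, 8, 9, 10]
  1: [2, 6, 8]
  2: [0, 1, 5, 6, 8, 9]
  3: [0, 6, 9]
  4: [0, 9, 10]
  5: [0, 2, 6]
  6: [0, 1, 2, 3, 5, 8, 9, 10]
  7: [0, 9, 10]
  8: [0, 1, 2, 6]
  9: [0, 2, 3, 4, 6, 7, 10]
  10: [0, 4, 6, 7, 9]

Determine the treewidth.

A width-3 tree decomposition is:
Bags: B1 = {0, 2, 6, 8}  B2 = {0, 2, 6, 9}  B3 = {0, 3, 6, 9}  B4 = {0, 6, 9, 10}  B5 = {0, 7, 9, 10}  B6 = {0, 4, 9, 10}  B7 = {1, 2, 6, 8}  B8 = {0, 2, 5, 6}
Tree: B1–B2, B2–B3, B3–B4, B4–B5, B4–B6, B1–B7, B1–B8
Each bag holds 4 vertices, so the decomposition has width 3, which upper-bounds the treewidth. On the other hand G contains the 4-clique {0, 4, 9, 10}. A clique must lie in a single bag of any decomposition, so no decomposition can have width below 3. Therefore the treewidth is 3.

3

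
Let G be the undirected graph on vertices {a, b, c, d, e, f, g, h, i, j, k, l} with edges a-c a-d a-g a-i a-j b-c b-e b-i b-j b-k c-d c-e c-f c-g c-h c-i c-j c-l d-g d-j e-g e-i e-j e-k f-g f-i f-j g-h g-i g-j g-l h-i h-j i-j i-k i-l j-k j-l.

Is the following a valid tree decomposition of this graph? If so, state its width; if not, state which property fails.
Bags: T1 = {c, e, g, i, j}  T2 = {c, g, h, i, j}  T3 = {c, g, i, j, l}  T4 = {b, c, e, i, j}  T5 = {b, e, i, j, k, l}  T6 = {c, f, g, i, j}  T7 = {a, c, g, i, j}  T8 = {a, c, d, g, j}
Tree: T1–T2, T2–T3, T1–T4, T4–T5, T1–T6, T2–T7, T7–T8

A tree decomposition must satisfy three properties: every vertex lies in some bag; for every edge, both endpoints lie together in some bag; and for every vertex, the bags containing it form a connected subtree. Here bags containing vertex l are not connected in the tree, so the decomposition is invalid.

No — bags containing vertex l are not connected in the tree.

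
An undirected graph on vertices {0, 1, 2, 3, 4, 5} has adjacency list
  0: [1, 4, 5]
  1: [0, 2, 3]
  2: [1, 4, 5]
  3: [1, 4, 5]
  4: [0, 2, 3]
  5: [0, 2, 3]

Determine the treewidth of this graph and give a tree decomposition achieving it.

Each bag holds 4 vertices, so the decomposition has width 3, which upper-bounds the treewidth. For the lower bound: the 4 vertex sets {0,5}, {1,2}, {3}, {4} are disjoint, each induces a connected subgraph, and every pair is joined by at least one edge of G. Contracting each set to a single vertex therefore yields K_{4} as a minor, and since treewidth is minor-monotone, tw(G) ≥ tw(K_{4}) = 3. Hence tw(G) = 3 exactly.

Treewidth 3.
One such decomposition:
Bags: B1 = {0, 2, 3, 5}  B2 = {0, 1, 2, 3}  B3 = {0, 2, 3, 4}
Tree: B1–B2, B2–B3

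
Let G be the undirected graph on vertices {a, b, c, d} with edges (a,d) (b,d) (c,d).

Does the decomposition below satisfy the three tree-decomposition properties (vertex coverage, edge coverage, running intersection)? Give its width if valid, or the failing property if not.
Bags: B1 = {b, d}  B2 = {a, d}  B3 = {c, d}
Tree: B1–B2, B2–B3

Yes; width 1.

Every vertex of G appears in some bag (union = {a, b, c, d}); every edge is covered by a bag; and for each vertex v the set of bags containing v is connected in the bag tree. The decomposition is therefore valid. The largest bag has 2 vertices, so the width is 1.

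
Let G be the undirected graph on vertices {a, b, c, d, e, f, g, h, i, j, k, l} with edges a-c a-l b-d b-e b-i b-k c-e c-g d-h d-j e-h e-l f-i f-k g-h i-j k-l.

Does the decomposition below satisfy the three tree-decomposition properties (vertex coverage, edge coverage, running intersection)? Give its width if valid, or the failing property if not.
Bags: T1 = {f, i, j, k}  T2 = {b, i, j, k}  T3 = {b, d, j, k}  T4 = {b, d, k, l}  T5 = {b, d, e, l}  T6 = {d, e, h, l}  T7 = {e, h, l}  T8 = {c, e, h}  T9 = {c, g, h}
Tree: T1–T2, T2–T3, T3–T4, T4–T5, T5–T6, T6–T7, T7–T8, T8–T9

A tree decomposition must satisfy three properties: every vertex lies in some bag; for every edge, both endpoints lie together in some bag; and for every vertex, the bags containing it form a connected subtree. Here vertex a appears in no bag, so the decomposition is invalid.

No — vertex a appears in no bag.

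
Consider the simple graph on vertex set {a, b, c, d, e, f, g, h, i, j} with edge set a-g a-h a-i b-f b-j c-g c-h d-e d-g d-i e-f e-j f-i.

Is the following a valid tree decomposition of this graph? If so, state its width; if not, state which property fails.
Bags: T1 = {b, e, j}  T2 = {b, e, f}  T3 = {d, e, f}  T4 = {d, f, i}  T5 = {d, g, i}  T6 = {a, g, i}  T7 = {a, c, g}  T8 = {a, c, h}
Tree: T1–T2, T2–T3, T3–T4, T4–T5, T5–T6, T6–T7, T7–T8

Yes; width 2.

Checking the three conditions: (i) the bags cover all of {a, b, c, d, e, f, g, h, i, j}; (ii) for each edge, some bag contains both endpoints; (iii) the bags containing any fixed vertex form a subtree. All hold, so the decomposition is valid with width 3 − 1 = 2.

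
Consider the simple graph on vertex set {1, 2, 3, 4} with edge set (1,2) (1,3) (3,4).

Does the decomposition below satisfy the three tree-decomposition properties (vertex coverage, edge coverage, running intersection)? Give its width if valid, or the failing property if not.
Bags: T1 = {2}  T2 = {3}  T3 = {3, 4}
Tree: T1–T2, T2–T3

A tree decomposition must satisfy three properties: every vertex lies in some bag; for every edge, both endpoints lie together in some bag; and for every vertex, the bags containing it form a connected subtree. Here vertex 1 appears in no bag, so the decomposition is invalid.

No — vertex 1 appears in no bag.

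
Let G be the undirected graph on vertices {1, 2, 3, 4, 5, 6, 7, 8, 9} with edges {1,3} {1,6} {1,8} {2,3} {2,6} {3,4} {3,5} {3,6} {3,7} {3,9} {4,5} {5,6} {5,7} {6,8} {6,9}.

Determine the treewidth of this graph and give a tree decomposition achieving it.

Treewidth 2.
One such decomposition:
Bags: B1 = {1, 3, 6}  B2 = {3, 5, 6}  B3 = {2, 3, 6}  B4 = {3, 5, 7}  B5 = {3, 4, 5}  B6 = {3, 6, 9}  B7 = {1, 6, 8}
Tree: B1–B2, B2–B3, B2–B4, B2–B5, B2–B6, B1–B7

Every bag has size at most 3, so the width is 3 − 1 = 2 and tw(G) ≤ 2. Conversely, {1, 6, 8} is a clique of size 3, and the vertices of any clique must share a bag in every tree decomposition; so some bag has ≥ 3 vertices and tw(G) ≥ 2. Hence tw(G) = 2 exactly.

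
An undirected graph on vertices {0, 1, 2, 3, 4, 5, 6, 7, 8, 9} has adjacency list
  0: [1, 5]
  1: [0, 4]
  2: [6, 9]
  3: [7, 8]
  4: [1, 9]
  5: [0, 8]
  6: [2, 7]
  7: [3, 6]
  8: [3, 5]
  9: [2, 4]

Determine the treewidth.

2

A width-2 tree decomposition is:
Bags: B1 = {3, 5, 8}  B2 = {3, 5, 7}  B3 = {5, 6, 7}  B4 = {2, 5, 6}  B5 = {2, 5, 9}  B6 = {4, 5, 9}  B7 = {1, 4, 5}  B8 = {0, 1, 5}
Tree: B1–B2, B2–B3, B3–B4, B4–B5, B5–B6, B6–B7, B7–B8
Each bag holds 3 vertices, so the decomposition has width 2, which upper-bounds the treewidth. For the lower bound, G contains the cycle 5–8–3–7–6–2–9–4–1–0–5, so G is not a forest; only forests have treewidth ≤ 1, hence tw(G) ≥ 2. Therefore the treewidth is 2.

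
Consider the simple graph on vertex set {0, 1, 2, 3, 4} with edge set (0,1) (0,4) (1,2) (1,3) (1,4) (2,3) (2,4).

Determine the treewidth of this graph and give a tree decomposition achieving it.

Every bag has size at most 3, so the width is 3 − 1 = 2 and tw(G) ≤ 2. On the other hand G contains the 3-clique {0, 1, 4}. A clique must lie in a single bag of any decomposition, so no decomposition can have width below 2. Hence tw(G) = 2 exactly.

Treewidth 2.
One optimal decomposition is:
Bags: B1 = {1, 2, 4}  B2 = {1, 2, 3}  B3 = {0, 1, 4}
Tree: B1–B2, B1–B3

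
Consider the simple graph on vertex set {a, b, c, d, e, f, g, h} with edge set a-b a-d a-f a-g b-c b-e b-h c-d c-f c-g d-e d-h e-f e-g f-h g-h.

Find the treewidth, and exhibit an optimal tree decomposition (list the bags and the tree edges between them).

Treewidth 4.
One optimal decomposition is:
Bags: B1 = {a, c, d, e, h}  B2 = {a, c, e, f, h}  B3 = {a, c, e, g, h}  B4 = {a, b, c, e, h}
Tree: B1–B2, B2–B3, B3–B4

The largest bag has 5 vertices, giving width 4; this decomposition certifies tw(G) ≤ 4. For the lower bound: the 5 vertex sets {d,e}, {f,h}, {c,g}, {a}, {b} are disjoint, each induces a connected subgraph, and every pair is joined by at least one edge of G. Contracting each set to a single vertex therefore yields K_{5} as a minor, and since treewidth is minor-monotone, tw(G) ≥ tw(K_{5}) = 4. Therefore the treewidth is 4.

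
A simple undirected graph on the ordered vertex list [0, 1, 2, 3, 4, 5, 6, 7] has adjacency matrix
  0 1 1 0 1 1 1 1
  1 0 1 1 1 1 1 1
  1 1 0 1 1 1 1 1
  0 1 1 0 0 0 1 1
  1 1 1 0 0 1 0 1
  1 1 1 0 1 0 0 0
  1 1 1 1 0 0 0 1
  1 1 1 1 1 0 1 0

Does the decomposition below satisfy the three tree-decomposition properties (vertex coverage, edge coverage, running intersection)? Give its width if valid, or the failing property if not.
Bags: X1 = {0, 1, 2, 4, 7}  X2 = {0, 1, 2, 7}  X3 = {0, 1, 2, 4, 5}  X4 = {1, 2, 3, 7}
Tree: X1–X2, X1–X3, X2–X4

No — vertex 6 appears in no bag.

A tree decomposition must satisfy three properties: every vertex lies in some bag; for every edge, both endpoints lie together in some bag; and for every vertex, the bags containing it form a connected subtree. Here vertex 6 appears in no bag, so the decomposition is invalid.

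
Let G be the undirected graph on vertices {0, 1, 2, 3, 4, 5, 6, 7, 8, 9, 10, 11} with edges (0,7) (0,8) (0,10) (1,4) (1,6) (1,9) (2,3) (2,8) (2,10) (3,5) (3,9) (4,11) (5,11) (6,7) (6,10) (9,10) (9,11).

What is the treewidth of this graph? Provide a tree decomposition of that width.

Treewidth 3.
Bags: B1 = {1, 4, 5, 11}  B2 = {1, 5, 9, 11}  B3 = {1, 3, 5, 9}  B4 = {1, 3, 6, 9}  B5 = {3, 6, 9, 10}  B6 = {2, 3, 6, 10}  B7 = {2, 6, 7, 10}  B8 = {0, 2, 7, 10}  B9 = {0, 2, 7, 8}
Tree: B1–B2, B2–B3, B3–B4, B4–B5, B5–B6, B6–B7, B7–B8, B8–B9

The largest bag has 4 vertices, giving width 3; this decomposition certifies tw(G) ≤ 3. For the lower bound: the 4 vertex sets {4,5,11}, {1}, {9}, {2,3,6,10} are disjoint, each induces a connected subgraph, and every pair is joined by at least one edge of G. Contracting each set to a single vertex therefore yields K_{4} as a minor, and since treewidth is minor-monotone, tw(G) ≥ tw(K_{4}) = 3. Combining the bounds, tw(G) = 3.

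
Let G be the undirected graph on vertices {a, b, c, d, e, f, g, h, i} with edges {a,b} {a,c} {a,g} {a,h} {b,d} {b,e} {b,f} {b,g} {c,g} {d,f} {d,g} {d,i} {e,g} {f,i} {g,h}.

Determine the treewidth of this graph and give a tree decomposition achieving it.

Each bag holds 3 vertices, so the decomposition has width 2, which upper-bounds the treewidth. On the other hand G contains the 3-clique {a, g, h}. A clique must lie in a single bag of any decomposition, so no decomposition can have width below 2. The upper and lower bounds meet at 2, so that is the treewidth.

Treewidth 2.
One such decomposition:
Bags: B1 = {b, d, g}  B2 = {a, b, g}  B3 = {b, e, g}  B4 = {a, g, h}  B5 = {a, c, g}  B6 = {b, d, f}  B7 = {d, f, i}
Tree: B1–B2, B2–B3, B2–B4, B4–B5, B1–B6, B6–B7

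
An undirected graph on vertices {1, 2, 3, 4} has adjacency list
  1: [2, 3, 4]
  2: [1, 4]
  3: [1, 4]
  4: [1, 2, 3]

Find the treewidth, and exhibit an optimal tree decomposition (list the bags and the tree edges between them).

The largest bag has 3 vertices, giving width 2; this decomposition certifies tw(G) ≤ 2. On the other hand G contains the 3-clique {1, 2, 4}. A clique must lie in a single bag of any decomposition, so no decomposition can have width below 2. Hence tw(G) = 2 exactly.

Treewidth 2.
One optimal decomposition is:
Bags: B1 = {1, 2, 4}  B2 = {1, 3, 4}
Tree: B1–B2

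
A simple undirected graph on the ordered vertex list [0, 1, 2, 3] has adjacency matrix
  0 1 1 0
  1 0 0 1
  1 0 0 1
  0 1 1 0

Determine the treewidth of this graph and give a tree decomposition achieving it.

The largest bag has 3 vertices, giving width 2; this decomposition certifies tw(G) ≤ 2. The edges 0–1–3–2–0 form a cycle, so G is not a tree and its treewidth is at least 2. Hence tw(G) = 2 exactly.

Treewidth 2.
Bags: B1 = {0, 1, 3}  B2 = {0, 2, 3}
Tree: B1–B2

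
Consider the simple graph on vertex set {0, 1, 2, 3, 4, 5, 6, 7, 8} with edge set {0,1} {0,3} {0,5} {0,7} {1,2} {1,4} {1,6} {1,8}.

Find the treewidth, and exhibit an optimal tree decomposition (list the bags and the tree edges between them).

Treewidth 1.
One such decomposition:
Bags: B1 = {0, 1}  B2 = {0, 5}  B3 = {0, 7}  B4 = {1, 6}  B5 = {1, 2}  B6 = {1, 4}  B7 = {0, 3}  B8 = {1, 8}
Tree: B1–B2, B2–B3, B1–B4, B4–B5, B5–B6, B3–B7, B6–B8

Each bag holds 2 vertices, so the decomposition has width 1, which upper-bounds the treewidth. G has an edge, so its treewidth is at least 1. Therefore the treewidth is 1.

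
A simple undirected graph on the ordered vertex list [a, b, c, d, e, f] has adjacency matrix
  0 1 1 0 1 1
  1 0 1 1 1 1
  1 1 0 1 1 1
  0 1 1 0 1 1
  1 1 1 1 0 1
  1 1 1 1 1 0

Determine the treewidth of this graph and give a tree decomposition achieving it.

Each bag holds 5 vertices, so the decomposition has width 4, which upper-bounds the treewidth. For the lower bound, the 5 vertices {b, c, d, e, f} are pairwise adjacent, and any tree decomposition puts a clique entirely inside one bag — forcing width ≥ 4. The upper and lower bounds meet at 4, so that is the treewidth.

Treewidth 4.
One optimal decomposition is:
Bags: B1 = {a, b, c, e, f}  B2 = {b, c, d, e, f}
Tree: B1–B2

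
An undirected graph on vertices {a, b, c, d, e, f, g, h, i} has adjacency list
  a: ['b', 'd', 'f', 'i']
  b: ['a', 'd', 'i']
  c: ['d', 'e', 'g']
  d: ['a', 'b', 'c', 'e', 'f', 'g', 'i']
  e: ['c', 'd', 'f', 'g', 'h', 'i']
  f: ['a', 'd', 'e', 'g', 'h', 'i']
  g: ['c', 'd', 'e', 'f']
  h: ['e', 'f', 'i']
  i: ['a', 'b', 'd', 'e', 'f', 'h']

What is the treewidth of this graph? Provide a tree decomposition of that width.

Each bag holds 4 vertices, so the decomposition has width 3, which upper-bounds the treewidth. For the lower bound, the 4 vertices {c, d, e, g} are pairwise adjacent, and any tree decomposition puts a clique entirely inside one bag — forcing width ≥ 3. Therefore the treewidth is 3.

Treewidth 3.
One such decomposition:
Bags: B1 = {d, e, f, g}  B2 = {d, e, f, i}  B3 = {e, f, h, i}  B4 = {c, d, e, g}  B5 = {a, d, f, i}  B6 = {a, b, d, i}
Tree: B1–B2, B2–B3, B1–B4, B2–B5, B5–B6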